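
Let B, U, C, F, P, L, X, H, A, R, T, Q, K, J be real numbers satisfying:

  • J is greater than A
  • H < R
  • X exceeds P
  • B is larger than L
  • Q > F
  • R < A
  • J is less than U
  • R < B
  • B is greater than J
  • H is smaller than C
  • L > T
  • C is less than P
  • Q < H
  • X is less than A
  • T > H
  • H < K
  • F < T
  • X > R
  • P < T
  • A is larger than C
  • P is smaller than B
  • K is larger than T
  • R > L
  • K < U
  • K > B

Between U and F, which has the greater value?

U

Link the given pairs in sequence: F < Q; Q < H; H < C; C < P; P < T; T < L; L < R; R < X; X < A; A < J; J < B; B < K; K < U.
Chaining these gives F < Q < H < C < P < T < L < R < X < A < J < B < K < U.
So F < U; U is the larger of the two.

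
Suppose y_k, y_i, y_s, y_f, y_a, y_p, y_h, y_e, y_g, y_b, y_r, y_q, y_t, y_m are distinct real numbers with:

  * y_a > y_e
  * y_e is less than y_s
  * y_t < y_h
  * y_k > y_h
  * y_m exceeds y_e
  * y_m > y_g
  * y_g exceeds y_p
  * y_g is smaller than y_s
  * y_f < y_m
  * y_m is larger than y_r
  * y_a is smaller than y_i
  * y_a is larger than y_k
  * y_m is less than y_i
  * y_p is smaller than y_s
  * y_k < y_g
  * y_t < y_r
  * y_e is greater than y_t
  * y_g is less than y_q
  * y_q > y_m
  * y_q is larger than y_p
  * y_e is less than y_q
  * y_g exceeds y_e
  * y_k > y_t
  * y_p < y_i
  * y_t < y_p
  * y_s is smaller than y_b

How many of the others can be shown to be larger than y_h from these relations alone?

Directly above y_h: y_k.
One step further: y_a, y_g (3 so far).
One step further: y_s, y_m, y_i, y_q (7 so far).
One step further: y_b (8 so far).
Nothing else is reachable above y_h; 8 in all.

8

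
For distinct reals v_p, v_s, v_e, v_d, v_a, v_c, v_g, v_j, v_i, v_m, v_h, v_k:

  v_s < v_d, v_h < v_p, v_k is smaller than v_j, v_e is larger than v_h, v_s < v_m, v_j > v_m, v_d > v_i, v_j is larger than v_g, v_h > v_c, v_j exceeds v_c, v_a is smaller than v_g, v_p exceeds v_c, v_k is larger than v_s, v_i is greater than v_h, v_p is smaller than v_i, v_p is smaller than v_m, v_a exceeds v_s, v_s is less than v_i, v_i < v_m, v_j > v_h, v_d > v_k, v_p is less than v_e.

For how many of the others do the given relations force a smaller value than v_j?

Directly below v_j: v_c, v_h, v_k, v_g, v_m.
One step further: v_s, v_p, v_a, v_i (9 so far).
Nothing else is reachable below v_j; 9 in all.

9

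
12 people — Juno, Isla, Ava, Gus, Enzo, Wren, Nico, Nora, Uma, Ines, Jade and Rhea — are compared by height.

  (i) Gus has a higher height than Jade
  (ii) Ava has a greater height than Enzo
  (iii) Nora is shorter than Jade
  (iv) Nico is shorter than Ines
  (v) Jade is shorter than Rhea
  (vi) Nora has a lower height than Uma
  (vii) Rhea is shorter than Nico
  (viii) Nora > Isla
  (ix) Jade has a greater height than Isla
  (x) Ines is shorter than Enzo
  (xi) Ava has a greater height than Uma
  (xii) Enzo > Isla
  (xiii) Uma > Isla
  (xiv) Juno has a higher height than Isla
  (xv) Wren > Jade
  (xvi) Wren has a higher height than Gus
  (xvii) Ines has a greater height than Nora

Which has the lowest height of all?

Isla

Nora is not least since Isla < Nora; Jade is not least since Nora < Jade; Rhea is not least since Jade < Rhea; Nico is not least since Rhea < Nico; Gus is not least since Jade < Gus; Juno is not least since Isla < Juno; Uma is not least since Isla < Uma; Ines is not least since Nora < Ines; Wren is not least since Jade < Wren; Enzo is not least since Isla < Enzo; Ava is not least since Enzo < Ava.
Only Isla has nothing below it, so Isla is the lowest height.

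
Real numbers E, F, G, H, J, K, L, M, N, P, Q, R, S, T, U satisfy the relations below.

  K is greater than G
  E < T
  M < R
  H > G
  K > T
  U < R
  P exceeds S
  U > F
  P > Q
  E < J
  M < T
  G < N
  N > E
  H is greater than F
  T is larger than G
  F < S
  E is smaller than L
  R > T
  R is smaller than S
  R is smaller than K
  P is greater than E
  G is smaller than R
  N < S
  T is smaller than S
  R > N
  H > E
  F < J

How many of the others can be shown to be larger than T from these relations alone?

From T the given relations immediately reach R, S, K.
From those, P — 4 in total.
Nothing else is reachable above T; 4 in all.

4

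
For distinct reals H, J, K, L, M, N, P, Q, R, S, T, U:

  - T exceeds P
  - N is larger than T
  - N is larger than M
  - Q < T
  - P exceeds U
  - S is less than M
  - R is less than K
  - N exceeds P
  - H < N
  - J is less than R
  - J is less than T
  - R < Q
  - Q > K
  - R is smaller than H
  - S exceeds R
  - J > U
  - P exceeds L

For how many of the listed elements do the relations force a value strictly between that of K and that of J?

The relations place J below K. An element lies strictly between them when it is forced above J and also forced below K.
Above J: {R, S, H, M, Q, T, N}. Below K: {U, R}.
Intersection: {R} — 1.

1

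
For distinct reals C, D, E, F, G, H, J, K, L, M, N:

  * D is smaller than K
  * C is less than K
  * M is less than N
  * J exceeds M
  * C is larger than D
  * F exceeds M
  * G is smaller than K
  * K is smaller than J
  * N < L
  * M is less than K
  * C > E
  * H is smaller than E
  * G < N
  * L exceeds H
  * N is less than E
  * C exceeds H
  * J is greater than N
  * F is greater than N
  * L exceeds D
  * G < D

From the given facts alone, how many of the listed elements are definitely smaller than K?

7

From K the given relations immediately reach G, M, D, C.
From those, H, E — 6 in total.
From those, N — 7 in total.
No other element is forced below K by the given relations, so the count is 7.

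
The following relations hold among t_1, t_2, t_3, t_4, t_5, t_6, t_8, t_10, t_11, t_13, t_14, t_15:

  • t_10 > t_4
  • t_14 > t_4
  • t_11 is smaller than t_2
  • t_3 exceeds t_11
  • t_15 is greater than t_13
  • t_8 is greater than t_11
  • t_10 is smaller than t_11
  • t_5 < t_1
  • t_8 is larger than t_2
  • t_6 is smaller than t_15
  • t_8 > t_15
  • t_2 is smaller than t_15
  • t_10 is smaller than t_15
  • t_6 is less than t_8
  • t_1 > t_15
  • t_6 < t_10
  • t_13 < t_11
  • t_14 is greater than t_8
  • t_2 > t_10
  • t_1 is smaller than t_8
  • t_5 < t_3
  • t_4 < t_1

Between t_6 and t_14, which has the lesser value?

Following the relations from t_6: t_6 < t_10 < t_11 < t_2 < t_15 < t_1 < t_8 < t_14.
So t_6 < t_14; t_6 is the smaller of the two.

t_6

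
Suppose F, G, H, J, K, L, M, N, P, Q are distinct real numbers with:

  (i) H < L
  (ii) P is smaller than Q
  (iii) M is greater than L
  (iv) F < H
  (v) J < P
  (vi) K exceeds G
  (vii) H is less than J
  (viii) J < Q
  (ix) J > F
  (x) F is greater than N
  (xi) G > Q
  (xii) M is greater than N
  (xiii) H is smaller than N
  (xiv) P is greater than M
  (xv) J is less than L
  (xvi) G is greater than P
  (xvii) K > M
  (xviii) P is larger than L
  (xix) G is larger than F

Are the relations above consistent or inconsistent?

Chaining the given relations yields H < N < F, so H < F. But one relation states F < H. These cannot both hold.

inconsistent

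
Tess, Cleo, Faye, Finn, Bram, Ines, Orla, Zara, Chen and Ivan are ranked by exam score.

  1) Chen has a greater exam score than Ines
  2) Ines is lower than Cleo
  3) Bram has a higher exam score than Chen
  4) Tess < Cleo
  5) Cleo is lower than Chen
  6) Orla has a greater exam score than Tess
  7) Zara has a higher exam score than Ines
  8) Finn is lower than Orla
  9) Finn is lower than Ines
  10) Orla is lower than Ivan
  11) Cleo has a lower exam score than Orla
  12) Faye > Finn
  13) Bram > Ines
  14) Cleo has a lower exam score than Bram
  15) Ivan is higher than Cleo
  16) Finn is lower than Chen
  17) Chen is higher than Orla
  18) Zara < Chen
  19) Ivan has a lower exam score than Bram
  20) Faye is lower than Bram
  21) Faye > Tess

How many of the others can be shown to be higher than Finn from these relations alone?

Directly above Finn: Ines, Orla, Faye, Chen.
One step further: Zara, Cleo, Ivan, Bram (8 so far).
No other element is forced above Finn by the given relations, so the count is 8.

8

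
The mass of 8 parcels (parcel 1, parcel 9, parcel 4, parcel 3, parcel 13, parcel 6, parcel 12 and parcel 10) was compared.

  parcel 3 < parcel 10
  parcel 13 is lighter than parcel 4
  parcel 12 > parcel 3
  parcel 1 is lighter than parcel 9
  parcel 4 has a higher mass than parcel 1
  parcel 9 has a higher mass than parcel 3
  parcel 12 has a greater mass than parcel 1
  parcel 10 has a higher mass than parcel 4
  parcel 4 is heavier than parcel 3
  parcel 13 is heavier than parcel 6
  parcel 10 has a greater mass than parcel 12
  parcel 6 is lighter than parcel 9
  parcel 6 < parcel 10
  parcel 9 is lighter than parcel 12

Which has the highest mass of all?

parcel 3 is not greatest since parcel 3 < parcel 10; parcel 1 is not greatest since parcel 1 < parcel 12; parcel 6 is not greatest since parcel 6 < parcel 9; parcel 13 is not greatest since parcel 13 < parcel 4; parcel 9 is not greatest since parcel 9 < parcel 12; parcel 12 is not greatest since parcel 12 < parcel 10; parcel 4 is not greatest since parcel 4 < parcel 10.
Only parcel 10 has nothing above it, so parcel 10 is the highest mass.

parcel 10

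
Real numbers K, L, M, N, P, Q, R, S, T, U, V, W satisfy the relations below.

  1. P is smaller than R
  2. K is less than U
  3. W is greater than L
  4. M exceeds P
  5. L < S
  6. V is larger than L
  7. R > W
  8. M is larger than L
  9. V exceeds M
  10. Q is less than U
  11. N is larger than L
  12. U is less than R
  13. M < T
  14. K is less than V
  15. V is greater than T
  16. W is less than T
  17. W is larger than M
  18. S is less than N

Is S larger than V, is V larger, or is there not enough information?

Following every chain through S: above S we get N; below S we get L.
V is not reached, and no chain runs the other way from V to S.
So the given relations leave the order of S and V undetermined.

undetermined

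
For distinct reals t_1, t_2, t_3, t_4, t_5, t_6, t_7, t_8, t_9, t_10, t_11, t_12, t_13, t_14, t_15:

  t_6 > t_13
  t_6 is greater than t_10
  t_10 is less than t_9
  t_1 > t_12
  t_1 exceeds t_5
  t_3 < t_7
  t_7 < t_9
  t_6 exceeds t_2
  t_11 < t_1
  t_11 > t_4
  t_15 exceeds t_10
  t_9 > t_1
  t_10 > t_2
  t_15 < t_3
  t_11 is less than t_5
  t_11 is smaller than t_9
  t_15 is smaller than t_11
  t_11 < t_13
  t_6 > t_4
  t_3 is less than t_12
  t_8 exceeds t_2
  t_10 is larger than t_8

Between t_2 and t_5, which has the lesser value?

t_2

t_2 < t_8 < t_10 < t_15 < t_11 < t_5, by transitivity through t_8, t_10, t_15, t_11.
So t_2 < t_5; t_2 is the smaller of the two.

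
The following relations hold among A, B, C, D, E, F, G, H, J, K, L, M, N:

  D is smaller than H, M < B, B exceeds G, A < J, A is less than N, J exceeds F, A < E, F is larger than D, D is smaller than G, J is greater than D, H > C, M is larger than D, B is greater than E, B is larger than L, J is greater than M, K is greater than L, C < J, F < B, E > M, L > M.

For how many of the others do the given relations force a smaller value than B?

7

From B the given relations immediately reach M, L, G, F, E.
From those, A, D — 7 in total.
No other element is forced below B by the given relations, so the count is 7.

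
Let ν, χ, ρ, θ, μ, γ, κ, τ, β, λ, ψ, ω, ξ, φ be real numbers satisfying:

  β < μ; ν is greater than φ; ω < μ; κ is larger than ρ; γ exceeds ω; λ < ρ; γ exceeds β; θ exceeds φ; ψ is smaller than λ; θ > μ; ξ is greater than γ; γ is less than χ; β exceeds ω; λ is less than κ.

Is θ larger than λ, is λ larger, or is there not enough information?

undetermined

Following every chain through θ: below θ we get ω, φ, β, μ.
λ is not reached, and no chain runs the other way from λ to θ.
So the given relations leave the order of θ and λ undetermined.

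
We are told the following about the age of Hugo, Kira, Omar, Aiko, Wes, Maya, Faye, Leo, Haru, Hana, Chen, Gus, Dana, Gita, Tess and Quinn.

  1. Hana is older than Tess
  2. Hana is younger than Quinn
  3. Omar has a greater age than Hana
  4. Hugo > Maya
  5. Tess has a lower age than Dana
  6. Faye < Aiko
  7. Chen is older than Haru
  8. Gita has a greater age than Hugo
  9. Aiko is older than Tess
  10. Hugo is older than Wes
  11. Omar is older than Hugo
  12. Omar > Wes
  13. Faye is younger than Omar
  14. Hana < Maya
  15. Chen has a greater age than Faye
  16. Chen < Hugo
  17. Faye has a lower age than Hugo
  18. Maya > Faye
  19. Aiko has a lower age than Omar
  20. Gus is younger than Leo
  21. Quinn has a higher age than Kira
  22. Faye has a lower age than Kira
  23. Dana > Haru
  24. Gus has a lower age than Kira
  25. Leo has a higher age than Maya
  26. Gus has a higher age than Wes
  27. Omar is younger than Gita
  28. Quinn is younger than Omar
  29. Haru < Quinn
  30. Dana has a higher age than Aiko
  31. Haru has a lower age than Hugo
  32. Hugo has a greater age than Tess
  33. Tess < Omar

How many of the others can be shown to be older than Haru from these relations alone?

6

The elements the relations force above Haru are Chen, Quinn, Hugo, Dana, Omar, Gita — no chain reaches any other.
That is 6.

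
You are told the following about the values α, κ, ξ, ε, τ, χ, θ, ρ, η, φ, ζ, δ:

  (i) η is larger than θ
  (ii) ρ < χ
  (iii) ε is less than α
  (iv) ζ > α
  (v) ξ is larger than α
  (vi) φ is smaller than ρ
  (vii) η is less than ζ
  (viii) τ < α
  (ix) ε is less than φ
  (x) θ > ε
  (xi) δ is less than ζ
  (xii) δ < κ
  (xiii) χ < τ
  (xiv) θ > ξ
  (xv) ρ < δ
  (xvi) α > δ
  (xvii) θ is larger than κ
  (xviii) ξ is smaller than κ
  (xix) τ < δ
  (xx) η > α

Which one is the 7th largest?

Piecing the relations together gives one ordering: ε < φ < ρ < χ < τ < δ < α < ξ < κ < θ < η < ζ.
The 7th largest is δ.

δ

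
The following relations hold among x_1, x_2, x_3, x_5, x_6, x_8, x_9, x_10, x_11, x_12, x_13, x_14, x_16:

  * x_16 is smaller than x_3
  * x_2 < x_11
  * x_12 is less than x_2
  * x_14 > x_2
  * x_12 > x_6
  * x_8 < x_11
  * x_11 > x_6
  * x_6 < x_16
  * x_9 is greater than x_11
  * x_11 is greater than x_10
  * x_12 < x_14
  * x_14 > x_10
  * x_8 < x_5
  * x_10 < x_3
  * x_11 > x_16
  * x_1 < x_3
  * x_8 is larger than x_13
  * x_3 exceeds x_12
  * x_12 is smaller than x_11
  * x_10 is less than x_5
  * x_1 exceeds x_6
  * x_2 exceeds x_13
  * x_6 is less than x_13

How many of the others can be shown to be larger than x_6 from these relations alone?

11

From x_6 the given relations immediately reach x_13, x_16, x_12, x_1, x_11.
From those, x_8, x_2, x_3, x_14, x_9 — 10 in total.
From those, x_5 — 11 in total.
No other element is forced above x_6 by the given relations, so the count is 11.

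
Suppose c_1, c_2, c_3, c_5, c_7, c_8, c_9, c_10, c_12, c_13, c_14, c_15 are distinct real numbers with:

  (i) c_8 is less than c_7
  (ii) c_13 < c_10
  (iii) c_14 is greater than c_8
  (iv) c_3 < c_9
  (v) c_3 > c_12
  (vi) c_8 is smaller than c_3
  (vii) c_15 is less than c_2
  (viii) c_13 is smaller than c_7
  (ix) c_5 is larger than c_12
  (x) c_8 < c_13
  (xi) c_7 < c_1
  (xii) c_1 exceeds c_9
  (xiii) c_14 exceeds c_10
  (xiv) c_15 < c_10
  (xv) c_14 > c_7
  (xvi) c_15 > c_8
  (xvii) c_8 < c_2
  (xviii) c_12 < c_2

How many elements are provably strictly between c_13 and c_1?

1

Chaining upward from c_13 reaches: c_7, c_10, c_14.
Chaining downward from c_1 reaches: c_8, c_12, c_7, c_3, c_9.
Strictly between c_13 and c_1 are those in both lists: c_7 — 1 element.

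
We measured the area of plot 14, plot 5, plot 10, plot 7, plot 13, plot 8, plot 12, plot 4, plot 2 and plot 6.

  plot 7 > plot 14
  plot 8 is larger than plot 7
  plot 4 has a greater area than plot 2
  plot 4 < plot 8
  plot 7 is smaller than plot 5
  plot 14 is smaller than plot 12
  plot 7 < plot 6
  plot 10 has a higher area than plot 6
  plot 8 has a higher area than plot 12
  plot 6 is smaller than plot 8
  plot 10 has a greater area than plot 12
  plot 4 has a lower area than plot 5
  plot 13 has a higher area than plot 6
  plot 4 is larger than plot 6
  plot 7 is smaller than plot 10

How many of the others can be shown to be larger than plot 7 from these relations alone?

The elements the relations force above plot 7 are plot 6, plot 13, plot 4, plot 5, plot 10, plot 8 — no chain reaches any other.
That is 6.

6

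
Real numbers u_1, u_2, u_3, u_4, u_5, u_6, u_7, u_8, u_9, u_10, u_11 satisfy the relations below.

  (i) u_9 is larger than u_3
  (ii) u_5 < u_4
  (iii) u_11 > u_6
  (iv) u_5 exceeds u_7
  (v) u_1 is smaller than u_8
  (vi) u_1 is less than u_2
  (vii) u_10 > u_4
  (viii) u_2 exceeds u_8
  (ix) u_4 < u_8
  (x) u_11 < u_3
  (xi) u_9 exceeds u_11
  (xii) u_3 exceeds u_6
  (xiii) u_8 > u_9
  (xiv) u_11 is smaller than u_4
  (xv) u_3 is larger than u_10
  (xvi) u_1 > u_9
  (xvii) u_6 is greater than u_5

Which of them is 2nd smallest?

The consecutive relations fix a unique order: u_7 < u_5 < u_6 < u_11 < u_4 < u_10 < u_3 < u_9 < u_1 < u_8 < u_2.
The 2nd smallest is u_5.

u_5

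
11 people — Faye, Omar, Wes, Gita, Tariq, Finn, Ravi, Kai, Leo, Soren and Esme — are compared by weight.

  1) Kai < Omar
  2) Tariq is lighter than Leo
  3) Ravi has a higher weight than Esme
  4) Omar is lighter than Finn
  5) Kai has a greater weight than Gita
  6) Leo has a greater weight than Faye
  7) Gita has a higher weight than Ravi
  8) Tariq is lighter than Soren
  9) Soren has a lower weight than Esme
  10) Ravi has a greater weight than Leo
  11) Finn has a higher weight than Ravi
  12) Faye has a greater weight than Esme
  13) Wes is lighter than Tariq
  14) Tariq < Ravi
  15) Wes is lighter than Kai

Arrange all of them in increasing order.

Each adjacent pair is fixed by a given relation: Wes < Tariq; Tariq < Soren; Soren < Esme; Esme < Faye; Faye < Leo; Leo < Ravi; Ravi < Gita; Gita < Kai; Kai < Omar; Omar < Finn. Chaining them end to end gives the full order.

Wes < Tariq < Soren < Esme < Faye < Leo < Ravi < Gita < Kai < Omar < Finn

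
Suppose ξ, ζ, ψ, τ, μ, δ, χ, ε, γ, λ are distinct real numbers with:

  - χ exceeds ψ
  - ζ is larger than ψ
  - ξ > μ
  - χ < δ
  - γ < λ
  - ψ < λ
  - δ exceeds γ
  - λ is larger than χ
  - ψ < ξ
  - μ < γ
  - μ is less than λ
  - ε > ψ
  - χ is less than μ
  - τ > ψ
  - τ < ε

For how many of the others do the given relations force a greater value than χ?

Directly above χ: μ, δ, λ.
One step further: γ, ξ (5 so far).
No other element is forced above χ by the given relations, so the count is 5.

5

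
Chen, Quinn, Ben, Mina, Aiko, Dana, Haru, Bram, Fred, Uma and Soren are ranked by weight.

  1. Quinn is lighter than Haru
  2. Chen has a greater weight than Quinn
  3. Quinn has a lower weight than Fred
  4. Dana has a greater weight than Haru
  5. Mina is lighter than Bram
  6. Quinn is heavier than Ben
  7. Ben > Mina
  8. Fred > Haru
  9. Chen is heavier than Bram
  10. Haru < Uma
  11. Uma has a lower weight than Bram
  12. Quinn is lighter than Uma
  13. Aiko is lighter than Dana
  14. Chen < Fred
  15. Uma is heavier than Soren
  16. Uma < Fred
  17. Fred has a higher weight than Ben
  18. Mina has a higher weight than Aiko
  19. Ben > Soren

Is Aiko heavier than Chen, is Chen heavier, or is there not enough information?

Link the given pairs in sequence: Aiko < Mina; Mina < Ben; Ben < Quinn; Quinn < Haru; Haru < Uma; Uma < Bram; Bram < Chen.
Together: Aiko < Mina < Ben < Quinn < Haru < Uma < Bram < Chen.
So Chen is heavier.

Chen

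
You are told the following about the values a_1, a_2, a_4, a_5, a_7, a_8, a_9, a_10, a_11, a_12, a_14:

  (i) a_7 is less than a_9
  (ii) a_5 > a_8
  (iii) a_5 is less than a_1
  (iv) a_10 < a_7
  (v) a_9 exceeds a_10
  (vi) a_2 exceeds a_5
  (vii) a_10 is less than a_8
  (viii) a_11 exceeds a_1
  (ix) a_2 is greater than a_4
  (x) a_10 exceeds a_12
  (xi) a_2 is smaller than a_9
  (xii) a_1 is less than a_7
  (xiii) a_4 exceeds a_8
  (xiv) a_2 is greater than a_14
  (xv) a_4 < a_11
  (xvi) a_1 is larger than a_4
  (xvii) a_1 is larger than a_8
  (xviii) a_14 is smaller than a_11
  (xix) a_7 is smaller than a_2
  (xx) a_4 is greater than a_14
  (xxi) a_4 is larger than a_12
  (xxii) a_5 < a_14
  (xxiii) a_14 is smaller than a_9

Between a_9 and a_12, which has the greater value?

The relevant relations are a_12 < a_10; a_10 < a_8; a_8 < a_5; a_5 < a_14; a_14 < a_4; a_4 < a_1; a_1 < a_7; a_7 < a_2; a_2 < a_9.
Together: a_12 < a_10 < a_8 < a_5 < a_14 < a_4 < a_1 < a_7 < a_2 < a_9.
So a_12 < a_9; a_9 is the larger of the two.

a_9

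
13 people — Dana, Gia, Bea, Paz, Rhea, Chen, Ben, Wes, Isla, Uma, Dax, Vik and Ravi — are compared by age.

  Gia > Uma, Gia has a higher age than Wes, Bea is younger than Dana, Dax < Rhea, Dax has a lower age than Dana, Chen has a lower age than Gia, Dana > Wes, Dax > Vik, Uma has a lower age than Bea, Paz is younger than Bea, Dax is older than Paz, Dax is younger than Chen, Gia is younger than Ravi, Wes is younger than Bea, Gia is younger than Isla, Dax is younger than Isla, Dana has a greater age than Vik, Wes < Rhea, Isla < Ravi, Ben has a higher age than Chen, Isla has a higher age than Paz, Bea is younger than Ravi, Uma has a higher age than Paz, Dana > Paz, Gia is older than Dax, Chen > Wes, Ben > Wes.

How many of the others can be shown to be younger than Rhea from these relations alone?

Directly below Rhea: Wes, Dax.
One step further: Paz, Vik (4 so far).
No other element is forced below Rhea by the given relations, so the count is 4.

4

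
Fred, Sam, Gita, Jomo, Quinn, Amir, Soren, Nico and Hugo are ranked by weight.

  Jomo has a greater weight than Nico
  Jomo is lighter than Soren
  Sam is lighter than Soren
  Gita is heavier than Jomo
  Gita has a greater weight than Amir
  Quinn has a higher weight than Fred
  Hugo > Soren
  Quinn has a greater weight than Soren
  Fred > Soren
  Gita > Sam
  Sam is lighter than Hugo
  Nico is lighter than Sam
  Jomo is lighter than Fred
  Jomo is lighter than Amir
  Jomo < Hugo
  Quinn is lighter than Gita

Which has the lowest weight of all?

Chaining upward from Nico: directly above it, Sam, Jomo; then Soren, Fred, Amir, Gita, Hugo; then Quinn.
That covers every other element, and nothing is given below Nico, so Nico is the lowest weight.

Nico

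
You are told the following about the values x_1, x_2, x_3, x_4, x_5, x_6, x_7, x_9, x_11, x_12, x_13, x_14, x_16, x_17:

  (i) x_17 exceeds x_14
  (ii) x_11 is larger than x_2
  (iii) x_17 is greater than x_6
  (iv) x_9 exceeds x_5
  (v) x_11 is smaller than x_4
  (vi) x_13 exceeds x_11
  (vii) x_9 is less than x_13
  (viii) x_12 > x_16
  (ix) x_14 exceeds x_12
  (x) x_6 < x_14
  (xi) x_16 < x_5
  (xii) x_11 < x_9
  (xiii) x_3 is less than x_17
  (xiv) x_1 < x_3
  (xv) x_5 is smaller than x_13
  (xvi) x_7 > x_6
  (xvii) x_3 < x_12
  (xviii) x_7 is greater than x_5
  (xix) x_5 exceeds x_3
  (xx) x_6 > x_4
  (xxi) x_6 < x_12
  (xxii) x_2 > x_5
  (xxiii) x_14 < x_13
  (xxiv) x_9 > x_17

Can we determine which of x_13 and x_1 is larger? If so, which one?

x_13

x_1 < x_3 and x_3 < x_5 give x_1 < x_5.
With x_5 < x_2: x_1 < x_3 < x_5 < x_2.
Then x_2 < x_11 extends the chain to x_11.
Then x_11 < x_4 extends the chain to x_4.
With x_4 < x_6: x_1 < x_3 < x_5 < x_2 < x_11 < x_4 < x_6.
Then x_6 < x_12 extends the chain to x_12.
With x_12 < x_14: x_1 < x_3 < x_5 < x_2 < x_11 < x_4 < x_6 < x_12 < x_14.
With x_14 < x_17: x_1 < x_3 < x_5 < x_2 < x_11 < x_4 < x_6 < x_12 < x_14 < x_17.
Then x_17 < x_9 extends the chain to x_9.
With x_9 < x_13: x_1 < x_3 < x_5 < x_2 < x_11 < x_4 < x_6 < x_12 < x_14 < x_17 < x_9 < x_13.
So x_13 is larger.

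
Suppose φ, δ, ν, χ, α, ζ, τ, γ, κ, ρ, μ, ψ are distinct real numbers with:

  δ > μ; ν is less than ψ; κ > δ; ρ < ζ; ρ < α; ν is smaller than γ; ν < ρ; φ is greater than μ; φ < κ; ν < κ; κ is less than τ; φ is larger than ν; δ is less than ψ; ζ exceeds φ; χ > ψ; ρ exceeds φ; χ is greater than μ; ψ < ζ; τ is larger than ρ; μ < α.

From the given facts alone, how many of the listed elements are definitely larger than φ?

Directly above φ: ρ, κ, ζ.
One step further: τ, α (5 so far).
No other element is forced above φ by the given relations, so the count is 5.

5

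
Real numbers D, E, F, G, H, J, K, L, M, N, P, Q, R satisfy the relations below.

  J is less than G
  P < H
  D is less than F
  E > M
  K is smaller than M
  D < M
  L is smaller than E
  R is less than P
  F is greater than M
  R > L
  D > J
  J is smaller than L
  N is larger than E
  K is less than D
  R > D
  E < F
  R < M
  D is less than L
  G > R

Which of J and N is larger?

The relevant relations are J < D; D < L; L < R; R < M; M < E; E < N.
Chaining these gives J < D < L < R < M < E < N.
So J < N; N is the larger of the two.

N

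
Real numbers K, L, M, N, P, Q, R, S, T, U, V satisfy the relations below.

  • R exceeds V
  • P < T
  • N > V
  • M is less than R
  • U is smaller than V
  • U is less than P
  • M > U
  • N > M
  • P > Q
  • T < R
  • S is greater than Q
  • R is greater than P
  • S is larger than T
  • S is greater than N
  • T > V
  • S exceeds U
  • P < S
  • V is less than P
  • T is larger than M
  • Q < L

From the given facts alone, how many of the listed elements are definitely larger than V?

5

Directly above V: N, P, T, R.
One step further: S (5 so far).
No other element is forced above V by the given relations, so the count is 5.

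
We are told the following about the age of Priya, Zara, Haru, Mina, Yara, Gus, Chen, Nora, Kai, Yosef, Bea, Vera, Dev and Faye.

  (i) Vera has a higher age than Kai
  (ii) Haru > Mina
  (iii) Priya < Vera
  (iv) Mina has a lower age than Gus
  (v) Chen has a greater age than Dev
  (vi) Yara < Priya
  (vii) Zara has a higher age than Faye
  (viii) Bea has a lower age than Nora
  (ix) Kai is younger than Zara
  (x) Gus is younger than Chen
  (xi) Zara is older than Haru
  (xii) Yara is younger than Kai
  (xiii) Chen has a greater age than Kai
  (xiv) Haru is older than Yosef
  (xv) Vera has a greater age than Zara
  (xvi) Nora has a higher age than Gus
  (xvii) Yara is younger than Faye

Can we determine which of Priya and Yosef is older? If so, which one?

Following every chain through Priya: above Priya we get Vera; below Priya we get Yara.
Yosef is not reached, and no chain runs the other way from Yosef to Priya.
So the given relations leave the order of Priya and Yosef undetermined.

undetermined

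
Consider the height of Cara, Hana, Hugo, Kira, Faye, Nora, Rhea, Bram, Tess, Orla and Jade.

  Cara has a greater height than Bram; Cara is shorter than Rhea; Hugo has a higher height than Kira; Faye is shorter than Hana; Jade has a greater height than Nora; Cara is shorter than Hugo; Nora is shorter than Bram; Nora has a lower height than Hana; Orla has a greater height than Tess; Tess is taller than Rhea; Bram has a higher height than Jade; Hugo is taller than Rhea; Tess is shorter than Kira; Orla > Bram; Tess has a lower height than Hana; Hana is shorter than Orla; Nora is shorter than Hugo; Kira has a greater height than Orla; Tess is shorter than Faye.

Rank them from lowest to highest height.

Nora < Jade < Bram < Cara < Rhea < Tess < Faye < Hana < Orla < Kira < Hugo

Nothing is placed below Nora, so it is least; from there Nora < Jade; Jade < Bram; Bram < Cara; Cara < Rhea; Rhea < Tess; Tess < Faye; Faye < Hana; Hana < Orla; Orla < Kira; Kira < Hugo, each given directly.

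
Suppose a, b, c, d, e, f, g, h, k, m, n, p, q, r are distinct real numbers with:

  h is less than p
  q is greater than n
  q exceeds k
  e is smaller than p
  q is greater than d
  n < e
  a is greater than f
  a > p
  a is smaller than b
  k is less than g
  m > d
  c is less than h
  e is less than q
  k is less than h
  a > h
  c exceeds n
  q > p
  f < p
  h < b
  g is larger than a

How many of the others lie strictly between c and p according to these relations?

Chaining upward from c reaches: h, a, g, b, q.
Chaining downward from p reaches: n, e, k, h, f.
Strictly between c and p are those in both lists: h — 1 element.

1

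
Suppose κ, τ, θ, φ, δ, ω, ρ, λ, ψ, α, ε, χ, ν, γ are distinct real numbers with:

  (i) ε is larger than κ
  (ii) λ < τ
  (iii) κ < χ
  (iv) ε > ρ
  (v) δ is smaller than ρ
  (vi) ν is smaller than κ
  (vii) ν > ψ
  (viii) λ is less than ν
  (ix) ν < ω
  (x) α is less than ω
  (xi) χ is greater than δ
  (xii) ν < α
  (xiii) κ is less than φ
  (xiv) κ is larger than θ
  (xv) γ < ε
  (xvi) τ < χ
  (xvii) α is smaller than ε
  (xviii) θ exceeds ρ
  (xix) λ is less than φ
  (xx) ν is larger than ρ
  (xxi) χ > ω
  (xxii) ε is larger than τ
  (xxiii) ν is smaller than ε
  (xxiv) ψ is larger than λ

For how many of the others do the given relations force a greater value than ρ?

The elements the relations force above ρ are ν, θ, κ, α, ω, φ, χ, ε — no chain reaches any other.
That is 8.

8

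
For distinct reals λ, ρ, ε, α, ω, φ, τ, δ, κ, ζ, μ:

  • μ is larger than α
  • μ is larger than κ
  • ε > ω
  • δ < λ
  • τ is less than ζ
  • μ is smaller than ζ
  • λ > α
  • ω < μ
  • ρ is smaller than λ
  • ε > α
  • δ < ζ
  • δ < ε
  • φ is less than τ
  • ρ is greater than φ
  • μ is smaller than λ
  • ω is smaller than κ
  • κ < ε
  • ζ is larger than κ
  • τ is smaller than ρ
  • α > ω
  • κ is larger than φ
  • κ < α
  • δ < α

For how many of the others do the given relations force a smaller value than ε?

Directly below ε: δ, ω, κ, α.
One step further: φ (5 so far).
Nothing else is reachable below ε; 5 in all.

5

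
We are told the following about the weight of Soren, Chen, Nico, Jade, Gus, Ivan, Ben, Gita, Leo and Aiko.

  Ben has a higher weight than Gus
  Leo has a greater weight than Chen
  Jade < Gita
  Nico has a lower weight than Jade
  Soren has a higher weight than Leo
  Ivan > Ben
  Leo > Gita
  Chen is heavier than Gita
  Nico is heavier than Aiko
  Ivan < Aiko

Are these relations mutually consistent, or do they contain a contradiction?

consistent

Every relation is compatible with Gus < Ben < Ivan < Aiko < Nico < Jade < Gita < Chen < Leo < Soren; the set is consistent.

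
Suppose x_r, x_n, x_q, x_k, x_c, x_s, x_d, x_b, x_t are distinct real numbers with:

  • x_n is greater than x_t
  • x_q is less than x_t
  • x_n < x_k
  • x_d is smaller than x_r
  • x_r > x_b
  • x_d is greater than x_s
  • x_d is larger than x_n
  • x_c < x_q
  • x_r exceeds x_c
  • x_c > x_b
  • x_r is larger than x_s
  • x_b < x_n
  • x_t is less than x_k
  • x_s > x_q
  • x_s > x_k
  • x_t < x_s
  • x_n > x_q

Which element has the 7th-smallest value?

x_s

The consecutive relations fix a unique order: x_b < x_c < x_q < x_t < x_n < x_k < x_s < x_d < x_r.
The 7th smallest is x_s.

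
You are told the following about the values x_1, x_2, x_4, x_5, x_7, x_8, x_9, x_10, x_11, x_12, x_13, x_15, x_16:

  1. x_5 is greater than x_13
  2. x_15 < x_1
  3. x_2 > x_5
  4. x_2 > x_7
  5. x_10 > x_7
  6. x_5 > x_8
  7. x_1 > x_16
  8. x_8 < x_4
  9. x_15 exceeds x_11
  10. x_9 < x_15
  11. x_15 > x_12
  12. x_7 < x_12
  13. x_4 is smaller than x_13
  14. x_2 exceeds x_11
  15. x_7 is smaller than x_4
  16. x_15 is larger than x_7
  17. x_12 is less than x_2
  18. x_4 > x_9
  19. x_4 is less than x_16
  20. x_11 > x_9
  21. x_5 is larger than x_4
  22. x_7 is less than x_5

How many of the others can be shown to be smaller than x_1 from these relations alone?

8

The elements the relations force below x_1 are x_8, x_9, x_7, x_4, x_12, x_16, x_11, x_15 — no chain reaches any other.
That is 8.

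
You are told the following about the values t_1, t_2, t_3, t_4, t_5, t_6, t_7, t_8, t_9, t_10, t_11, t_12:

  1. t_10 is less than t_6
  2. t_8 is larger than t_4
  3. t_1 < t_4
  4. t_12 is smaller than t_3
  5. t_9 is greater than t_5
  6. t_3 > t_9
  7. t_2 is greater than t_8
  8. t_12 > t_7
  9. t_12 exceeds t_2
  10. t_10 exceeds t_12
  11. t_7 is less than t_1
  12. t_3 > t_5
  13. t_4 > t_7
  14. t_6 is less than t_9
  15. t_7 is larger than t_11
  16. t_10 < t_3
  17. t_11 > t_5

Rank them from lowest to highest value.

t_5 < t_11 < t_7 < t_1 < t_4 < t_8 < t_2 < t_12 < t_10 < t_6 < t_9 < t_3

The consecutive links are each given: t_5 < t_11; t_11 < t_7; t_7 < t_1; t_1 < t_4; t_4 < t_8; t_8 < t_2; t_2 < t_12; t_12 < t_10; t_10 < t_6; t_6 < t_9; t_9 < t_3.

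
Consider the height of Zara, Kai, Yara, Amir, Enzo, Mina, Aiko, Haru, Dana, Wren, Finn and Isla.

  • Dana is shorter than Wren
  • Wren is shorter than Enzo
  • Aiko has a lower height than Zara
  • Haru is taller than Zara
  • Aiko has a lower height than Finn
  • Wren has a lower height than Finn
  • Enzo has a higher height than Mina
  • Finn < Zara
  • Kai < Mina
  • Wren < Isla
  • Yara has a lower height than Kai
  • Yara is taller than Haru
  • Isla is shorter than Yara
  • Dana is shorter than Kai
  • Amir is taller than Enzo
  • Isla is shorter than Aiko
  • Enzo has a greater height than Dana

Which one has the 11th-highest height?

Wren

Piecing the relations together gives one ordering: Dana < Wren < Isla < Aiko < Finn < Zara < Haru < Yara < Kai < Mina < Enzo < Amir.
The 11th largest is Wren.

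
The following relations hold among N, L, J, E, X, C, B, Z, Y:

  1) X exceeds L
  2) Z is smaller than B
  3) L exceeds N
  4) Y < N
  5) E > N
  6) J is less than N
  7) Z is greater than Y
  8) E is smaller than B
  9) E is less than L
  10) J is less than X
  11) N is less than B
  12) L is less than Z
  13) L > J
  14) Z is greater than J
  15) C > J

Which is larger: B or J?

Chaining the given relations: J < N < E < L < Z < B.
So J < B; B is the larger of the two.

B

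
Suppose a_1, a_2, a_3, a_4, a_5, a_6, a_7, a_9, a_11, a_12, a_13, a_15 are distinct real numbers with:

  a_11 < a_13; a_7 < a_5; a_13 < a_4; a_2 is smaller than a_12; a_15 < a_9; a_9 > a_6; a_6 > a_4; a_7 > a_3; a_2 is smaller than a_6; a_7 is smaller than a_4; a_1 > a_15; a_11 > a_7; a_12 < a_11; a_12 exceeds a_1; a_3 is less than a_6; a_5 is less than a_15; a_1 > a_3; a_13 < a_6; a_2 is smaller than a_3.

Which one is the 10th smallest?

a_4

The consecutive relations fix a unique order: a_2 < a_3 < a_7 < a_5 < a_15 < a_1 < a_12 < a_11 < a_13 < a_4 < a_6 < a_9.
Counting 10 from the smallest end gives a_4.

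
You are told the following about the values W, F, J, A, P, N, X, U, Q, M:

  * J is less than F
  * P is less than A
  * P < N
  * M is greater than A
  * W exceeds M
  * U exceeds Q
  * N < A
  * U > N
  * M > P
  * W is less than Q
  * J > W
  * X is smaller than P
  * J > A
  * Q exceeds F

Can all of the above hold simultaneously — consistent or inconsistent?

consistent

The single ordering X < P < N < A < M < W < J < F < Q < U satisfies every listed relation, so no contradiction arises.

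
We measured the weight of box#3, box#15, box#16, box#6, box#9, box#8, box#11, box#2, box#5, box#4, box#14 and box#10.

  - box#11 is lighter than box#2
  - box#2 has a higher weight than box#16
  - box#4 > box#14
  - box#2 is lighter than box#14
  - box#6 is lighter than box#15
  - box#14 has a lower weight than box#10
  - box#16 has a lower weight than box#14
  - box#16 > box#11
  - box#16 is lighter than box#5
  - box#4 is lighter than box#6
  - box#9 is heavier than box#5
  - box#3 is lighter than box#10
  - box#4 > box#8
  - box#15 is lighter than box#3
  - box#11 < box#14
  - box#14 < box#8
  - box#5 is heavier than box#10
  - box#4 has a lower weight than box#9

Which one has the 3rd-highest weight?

box#10

Piecing the relations together gives one ordering: box#11 < box#16 < box#2 < box#14 < box#8 < box#4 < box#6 < box#15 < box#3 < box#10 < box#5 < box#9.
Counting 3 from the largest end gives box#10.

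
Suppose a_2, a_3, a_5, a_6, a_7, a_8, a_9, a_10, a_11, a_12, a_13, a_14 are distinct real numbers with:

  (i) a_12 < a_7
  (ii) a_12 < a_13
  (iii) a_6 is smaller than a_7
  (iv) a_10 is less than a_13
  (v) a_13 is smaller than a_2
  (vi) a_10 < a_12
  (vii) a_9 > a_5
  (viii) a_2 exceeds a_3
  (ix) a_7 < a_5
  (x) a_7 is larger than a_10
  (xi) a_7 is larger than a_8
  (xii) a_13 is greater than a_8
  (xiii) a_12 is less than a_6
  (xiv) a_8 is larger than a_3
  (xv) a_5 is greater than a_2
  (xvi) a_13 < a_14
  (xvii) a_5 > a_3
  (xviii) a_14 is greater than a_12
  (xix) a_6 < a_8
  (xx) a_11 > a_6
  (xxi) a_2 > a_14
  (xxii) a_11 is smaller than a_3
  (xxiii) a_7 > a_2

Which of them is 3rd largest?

a_7

Chaining the given pairs: a_10 < a_12 < a_6 < a_11 < a_3 < a_8 < a_13 < a_14 < a_2 < a_7 < a_5 < a_9.
Counting 3 from the largest end gives a_7.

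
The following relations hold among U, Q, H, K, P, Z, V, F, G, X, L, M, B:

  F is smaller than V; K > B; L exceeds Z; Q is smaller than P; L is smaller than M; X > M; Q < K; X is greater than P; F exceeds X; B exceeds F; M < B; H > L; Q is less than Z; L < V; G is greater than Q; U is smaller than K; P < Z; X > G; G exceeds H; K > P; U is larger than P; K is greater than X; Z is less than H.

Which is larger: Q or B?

B

Q < Z and Z < L give Q < L.
With L < H: Q < Z < L < H.
With H < G: Q < Z < L < H < G.
With G < X: Q < Z < L < H < G < X.
Then X < F extends the chain to F.
With F < B: Q < Z < L < H < G < X < F < B.
So Q < B; B is the larger of the two.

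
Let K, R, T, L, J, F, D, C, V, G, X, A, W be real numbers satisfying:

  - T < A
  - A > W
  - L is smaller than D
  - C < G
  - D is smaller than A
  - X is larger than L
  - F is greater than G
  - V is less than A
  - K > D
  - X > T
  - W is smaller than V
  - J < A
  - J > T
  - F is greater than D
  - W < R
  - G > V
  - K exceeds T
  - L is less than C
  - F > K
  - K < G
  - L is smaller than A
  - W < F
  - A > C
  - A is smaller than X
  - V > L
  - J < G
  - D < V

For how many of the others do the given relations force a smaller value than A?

7

The elements the relations force below A are L, T, W, D, J, C, V — no chain reaches any other.
That is 7.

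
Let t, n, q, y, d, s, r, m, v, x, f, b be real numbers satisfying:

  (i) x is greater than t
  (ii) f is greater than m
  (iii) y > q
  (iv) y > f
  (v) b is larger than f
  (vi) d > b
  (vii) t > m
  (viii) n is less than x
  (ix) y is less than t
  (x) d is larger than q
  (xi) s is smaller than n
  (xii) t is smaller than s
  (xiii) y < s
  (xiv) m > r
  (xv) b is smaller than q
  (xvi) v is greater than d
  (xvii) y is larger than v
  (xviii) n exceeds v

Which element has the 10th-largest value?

The consecutive relations fix a unique order: r < m < f < b < q < d < v < y < t < s < n < x.
Counting 10 from the largest end gives f.

f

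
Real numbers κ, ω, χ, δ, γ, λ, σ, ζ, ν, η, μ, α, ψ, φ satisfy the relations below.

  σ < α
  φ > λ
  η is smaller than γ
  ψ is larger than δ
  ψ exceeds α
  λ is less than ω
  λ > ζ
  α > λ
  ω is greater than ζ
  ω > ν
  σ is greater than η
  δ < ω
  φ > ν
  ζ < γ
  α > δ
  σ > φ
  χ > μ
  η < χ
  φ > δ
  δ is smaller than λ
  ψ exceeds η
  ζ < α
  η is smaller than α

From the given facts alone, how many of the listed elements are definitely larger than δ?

6

The elements the relations force above δ are λ, φ, σ, α, ω, ψ — no chain reaches any other.
That is 6.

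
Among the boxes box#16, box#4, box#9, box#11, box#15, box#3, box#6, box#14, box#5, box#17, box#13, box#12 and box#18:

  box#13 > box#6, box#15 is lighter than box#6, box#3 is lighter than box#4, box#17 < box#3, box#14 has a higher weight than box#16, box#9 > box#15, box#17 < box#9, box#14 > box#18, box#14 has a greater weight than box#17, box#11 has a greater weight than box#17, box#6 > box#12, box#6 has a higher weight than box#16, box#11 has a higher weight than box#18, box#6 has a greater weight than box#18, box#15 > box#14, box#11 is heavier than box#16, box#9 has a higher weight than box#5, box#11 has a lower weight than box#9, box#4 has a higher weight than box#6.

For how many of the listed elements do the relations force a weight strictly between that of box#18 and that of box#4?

3

The relations place box#18 below box#4. An element lies strictly between them when it is forced above box#18 and also forced below box#4.
Above box#18: {box#14, box#11, box#15, box#6, box#13, box#9}. Below box#4: {box#17, box#16, box#14, box#12, box#3, box#15, box#6}.
Intersection: {box#14, box#15, box#6} — 3.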